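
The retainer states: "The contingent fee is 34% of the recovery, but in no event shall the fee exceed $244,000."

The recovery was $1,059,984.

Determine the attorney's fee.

$244,000.00

34% of $1,059,984 = $360,394.56
That exceeds the $244,000 cap, so the fee is capped at $244,000.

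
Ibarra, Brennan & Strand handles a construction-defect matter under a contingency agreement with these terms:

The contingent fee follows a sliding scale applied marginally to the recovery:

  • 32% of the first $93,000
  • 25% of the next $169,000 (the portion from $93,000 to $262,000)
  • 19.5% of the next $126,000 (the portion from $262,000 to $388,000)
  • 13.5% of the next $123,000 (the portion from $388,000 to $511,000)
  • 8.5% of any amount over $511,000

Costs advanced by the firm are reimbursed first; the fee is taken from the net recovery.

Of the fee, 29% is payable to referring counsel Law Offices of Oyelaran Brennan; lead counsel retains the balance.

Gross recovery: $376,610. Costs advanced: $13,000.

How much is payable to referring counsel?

Fee base (net of costs): $376,610 − $13,000 = $363,610
First $93,000 at 32% = $29,760.00
Next $169,000 at 25% = $42,250.00
Remaining $101,610 at 19.5% = $19,813.95
Fee: $29,760.00 + $42,250.00 + $19,813.95 = $91,823.95
Referral share: 29% of $91,823.95 = $26,628.95; lead counsel retains $91,823.95 − $26,628.95 = $65,195.00.

$26,628.95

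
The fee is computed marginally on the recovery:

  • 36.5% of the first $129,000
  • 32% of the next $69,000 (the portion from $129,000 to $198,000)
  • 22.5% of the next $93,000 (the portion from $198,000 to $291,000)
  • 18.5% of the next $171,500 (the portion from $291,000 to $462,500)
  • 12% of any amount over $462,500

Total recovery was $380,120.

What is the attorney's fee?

First $129,000 at 36.5% = $47,085.00
Next $69,000 at 32% = $22,080.00
Next $93,000 at 22.5% = $20,925.00
Remaining $89,120 at 18.5% = $16,487.20
Fee: $47,085.00 + $22,080.00 + $20,925.00 + $16,487.20 = $106,577.20

$106,577.20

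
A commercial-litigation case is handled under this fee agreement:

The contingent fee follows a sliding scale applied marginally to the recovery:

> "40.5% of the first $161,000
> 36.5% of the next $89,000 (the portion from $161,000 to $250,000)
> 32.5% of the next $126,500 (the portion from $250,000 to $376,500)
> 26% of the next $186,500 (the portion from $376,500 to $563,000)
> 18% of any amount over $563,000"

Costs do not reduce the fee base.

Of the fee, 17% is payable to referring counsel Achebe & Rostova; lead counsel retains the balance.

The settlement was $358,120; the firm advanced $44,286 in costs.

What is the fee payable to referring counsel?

$22,580.93

Fee base is the gross recovery, $358,120; costs are reimbursed separately.
First $161,000 at 40.5% = $65,205.00
Next $89,000 at 36.5% = $32,485.00
Remaining $108,120 at 32.5% = $35,139.00
Fee: $65,205.00 + $32,485.00 + $35,139.00 = $132,829.00
Referral share: 17% of $132,829.00 = $22,580.93; lead counsel retains $132,829.00 − $22,580.93 = $110,248.07.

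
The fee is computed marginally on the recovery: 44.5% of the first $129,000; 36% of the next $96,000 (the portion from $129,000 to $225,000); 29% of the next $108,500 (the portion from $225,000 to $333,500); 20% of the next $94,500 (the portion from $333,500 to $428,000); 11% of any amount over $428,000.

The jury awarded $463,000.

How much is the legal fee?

$146,180.00

First $129,000 at 44.5% = $57,405.00
Next $96,000 at 36% = $34,560.00
Next $108,500 at 29% = $31,465.00
Next $94,500 at 20% = $18,900.00
Remaining $35,000 at 11% = $3,850.00
Fee: $57,405.00 + $34,560.00 + $31,465.00 + $18,900.00 + $3,850.00 = $146,180.00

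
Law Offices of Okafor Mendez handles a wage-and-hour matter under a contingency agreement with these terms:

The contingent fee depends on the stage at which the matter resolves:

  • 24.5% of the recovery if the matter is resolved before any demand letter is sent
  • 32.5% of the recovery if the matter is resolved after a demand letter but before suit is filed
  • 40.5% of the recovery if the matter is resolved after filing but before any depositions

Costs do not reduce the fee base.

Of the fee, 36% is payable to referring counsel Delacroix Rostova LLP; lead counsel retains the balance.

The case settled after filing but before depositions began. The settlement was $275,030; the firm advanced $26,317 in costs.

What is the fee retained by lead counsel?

$71,287.78

Fee base is the gross recovery, $275,030; costs are reimbursed separately.
The matter settled after filing but before depositions began, so the 40.5% rate applies.
$275,030 × 40.5% = $111,387.15
Referral share: 36% of $111,387.15 = $40,099.37; lead counsel retains $111,387.15 − $40,099.37 = $71,287.78.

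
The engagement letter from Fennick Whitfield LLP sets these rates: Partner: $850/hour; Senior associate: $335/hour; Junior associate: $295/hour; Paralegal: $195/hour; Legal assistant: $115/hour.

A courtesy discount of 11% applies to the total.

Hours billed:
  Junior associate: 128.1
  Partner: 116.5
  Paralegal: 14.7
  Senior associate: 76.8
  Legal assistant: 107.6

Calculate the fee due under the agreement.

$158,226.87

Partner: 116.5 × $850 = $99,025.00
Senior associate: 76.8 × $335 = $25,728.00
Junior associate: 128.1 × $295 = $37,789.50
Paralegal: 14.7 × $195 = $2,866.50
Legal assistant: 107.6 × $115 = $12,374.00
Subtotal: $177,783.00
Less 11% discount: −$19,556.13
Total: $177,783.00 − $19,556.13 = $158,226.87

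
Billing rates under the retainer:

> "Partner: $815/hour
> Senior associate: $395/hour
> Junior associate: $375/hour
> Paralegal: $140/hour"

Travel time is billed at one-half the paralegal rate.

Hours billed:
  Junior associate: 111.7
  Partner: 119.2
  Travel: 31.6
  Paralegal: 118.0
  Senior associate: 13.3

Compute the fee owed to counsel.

$163,021.00

Partner: 119.2 × $815 = $97,148.00
Senior associate: 13.3 × $395 = $5,253.50
Junior associate: 111.7 × $375 = $41,887.50
Paralegal: 118.0 × $140 = $16,520.00
Subtotal: $97,148.00 + $5,253.50 + $41,887.50 + $16,520.00 = $160,809.00
Travel: 31.6 × ($140 ÷ 2) = 31.6 × $70.00 = $2,212.00
Total: $160,809.00 + $2,212.00 = $163,021.00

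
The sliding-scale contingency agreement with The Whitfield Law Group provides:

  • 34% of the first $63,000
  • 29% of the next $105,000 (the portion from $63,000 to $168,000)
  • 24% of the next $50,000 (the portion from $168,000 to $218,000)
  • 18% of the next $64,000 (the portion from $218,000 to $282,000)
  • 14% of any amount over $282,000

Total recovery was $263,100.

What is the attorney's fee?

First $63,000 at 34% = $21,420.00
Next $105,000 at 29% = $30,450.00
Next $50,000 at 24% = $12,000.00
Remaining $45,100 at 18% = $8,118.00
Fee: $21,420.00 + $30,450.00 + $12,000.00 + $8,118.00 = $71,988.00

$71,988.00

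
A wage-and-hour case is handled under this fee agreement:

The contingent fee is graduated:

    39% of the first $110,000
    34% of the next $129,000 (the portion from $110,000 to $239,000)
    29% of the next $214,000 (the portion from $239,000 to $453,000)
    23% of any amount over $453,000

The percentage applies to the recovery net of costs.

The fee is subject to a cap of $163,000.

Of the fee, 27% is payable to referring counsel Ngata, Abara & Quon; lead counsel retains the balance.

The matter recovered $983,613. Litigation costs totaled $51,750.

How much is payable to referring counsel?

Fee base (net of costs): $983,613 − $51,750 = $931,863
First $110,000 at 39% = $42,900.00
Next $129,000 at 34% = $43,860.00
Next $214,000 at 29% = $62,060.00
Remaining $478,863 at 23% = $110,138.49
Fee: $42,900.00 + $43,860.00 + $62,060.00 + $110,138.49 = $258,958.49
$258,958.49 exceeds the $163,000 cap, so the fee is capped at $163,000.00.
Referral share: 27% of $163,000.00 = $44,010.00; lead counsel retains $163,000.00 − $44,010.00 = $118,990.00.

$44,010.00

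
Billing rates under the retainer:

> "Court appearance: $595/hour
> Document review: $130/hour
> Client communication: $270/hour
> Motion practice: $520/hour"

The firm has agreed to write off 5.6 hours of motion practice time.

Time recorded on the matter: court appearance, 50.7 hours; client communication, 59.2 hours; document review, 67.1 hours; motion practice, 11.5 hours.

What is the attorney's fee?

$57,941.50

Court appearance: 50.7 × $595 = $30,166.50
Document review: 67.1 × $130 = $8,723.00
Client communication: 59.2 × $270 = $15,984.00
Motion practice: 11.5 × $520 = $5,980.00
Subtotal: $60,853.50
Write-off: 5.6 × $520 = $2,912.00
Total: $60,853.50 − $2,912.00 = $57,941.50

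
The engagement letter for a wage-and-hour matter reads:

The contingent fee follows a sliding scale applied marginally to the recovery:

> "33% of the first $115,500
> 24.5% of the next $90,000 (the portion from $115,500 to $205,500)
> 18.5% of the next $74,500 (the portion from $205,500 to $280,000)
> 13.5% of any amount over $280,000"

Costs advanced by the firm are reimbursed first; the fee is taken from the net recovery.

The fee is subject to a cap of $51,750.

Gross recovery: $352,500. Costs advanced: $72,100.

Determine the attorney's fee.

$51,750.00

Fee base (net of costs): $352,500 − $72,100 = $280,400
First $115,500 at 33% = $38,115.00
Next $90,000 at 24.5% = $22,050.00
Next $74,500 at 18.5% = $13,782.50
Remaining $400 at 13.5% = $54.00
Fee: $38,115.00 + $22,050.00 + $13,782.50 + $54.00 = $74,001.50
$74,001.50 exceeds the $51,750 cap, so the fee is capped at $51,750.00.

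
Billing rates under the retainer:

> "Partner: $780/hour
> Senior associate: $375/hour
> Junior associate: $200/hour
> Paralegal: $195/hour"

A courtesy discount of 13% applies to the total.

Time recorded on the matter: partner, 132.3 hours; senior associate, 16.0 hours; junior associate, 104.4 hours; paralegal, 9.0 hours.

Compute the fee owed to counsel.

Partner: 132.3 × $780 = $103,194.00
Senior associate: 16.0 × $375 = $6,000.00
Junior associate: 104.4 × $200 = $20,880.00
Paralegal: 9.0 × $195 = $1,755.00
Subtotal: $131,829.00
Less 13% discount: −$17,137.77
Total: $131,829.00 − $17,137.77 = $114,691.23

$114,691.23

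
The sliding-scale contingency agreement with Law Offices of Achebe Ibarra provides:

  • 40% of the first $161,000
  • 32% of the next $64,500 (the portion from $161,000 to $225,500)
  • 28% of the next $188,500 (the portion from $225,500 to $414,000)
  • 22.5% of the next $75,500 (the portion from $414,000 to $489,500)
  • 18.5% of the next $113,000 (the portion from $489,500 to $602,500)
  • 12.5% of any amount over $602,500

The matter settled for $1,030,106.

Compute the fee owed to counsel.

$229,163.25

First $161,000 at 40% = $64,400.00
Next $64,500 at 32% = $20,640.00
Next $188,500 at 28% = $52,780.00
Next $75,500 at 22.5% = $16,987.50
Next $113,000 at 18.5% = $20,905.00
Remaining $427,606 at 12.5% = $53,450.75
Fee: $64,400.00 + $20,640.00 + $52,780.00 + $16,987.50 + $20,905.00 + $53,450.75 = $229,163.25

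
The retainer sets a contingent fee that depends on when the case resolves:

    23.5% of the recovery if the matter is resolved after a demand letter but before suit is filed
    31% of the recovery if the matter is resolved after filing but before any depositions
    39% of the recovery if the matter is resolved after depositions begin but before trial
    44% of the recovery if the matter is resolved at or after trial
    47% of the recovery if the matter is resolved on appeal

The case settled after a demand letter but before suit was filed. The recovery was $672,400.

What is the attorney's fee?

The matter settled after a demand letter but before suit was filed, so the 23.5% rate applies.
$672,400 × 23.5% = $158,014.00

$158,014.00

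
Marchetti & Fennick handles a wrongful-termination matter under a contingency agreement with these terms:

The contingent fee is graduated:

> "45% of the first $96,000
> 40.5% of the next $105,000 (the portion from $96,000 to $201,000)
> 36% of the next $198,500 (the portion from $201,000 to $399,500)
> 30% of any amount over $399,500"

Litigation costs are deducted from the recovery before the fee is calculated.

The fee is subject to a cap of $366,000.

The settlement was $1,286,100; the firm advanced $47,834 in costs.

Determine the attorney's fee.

Fee base (net of costs): $1,286,100 − $47,834 = $1,238,266
First $96,000 at 45% = $43,200.00
Next $105,000 at 40.5% = $42,525.00
Next $198,500 at 36% = $71,460.00
Remaining $838,766 at 30% = $251,629.80
Fee: $43,200.00 + $42,525.00 + $71,460.00 + $251,629.80 = $408,814.80
$408,814.80 exceeds the $366,000 cap, so the fee is capped at $366,000.00.

$366,000.00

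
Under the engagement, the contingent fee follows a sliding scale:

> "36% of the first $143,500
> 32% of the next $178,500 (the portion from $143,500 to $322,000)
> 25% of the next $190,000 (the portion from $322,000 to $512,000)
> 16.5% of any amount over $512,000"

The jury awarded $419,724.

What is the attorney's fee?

First $143,500 at 36% = $51,660.00
Next $178,500 at 32% = $57,120.00
Remaining $97,724 at 25% = $24,431.00
Fee: $51,660.00 + $57,120.00 + $24,431.00 = $133,211.00

$133,211.00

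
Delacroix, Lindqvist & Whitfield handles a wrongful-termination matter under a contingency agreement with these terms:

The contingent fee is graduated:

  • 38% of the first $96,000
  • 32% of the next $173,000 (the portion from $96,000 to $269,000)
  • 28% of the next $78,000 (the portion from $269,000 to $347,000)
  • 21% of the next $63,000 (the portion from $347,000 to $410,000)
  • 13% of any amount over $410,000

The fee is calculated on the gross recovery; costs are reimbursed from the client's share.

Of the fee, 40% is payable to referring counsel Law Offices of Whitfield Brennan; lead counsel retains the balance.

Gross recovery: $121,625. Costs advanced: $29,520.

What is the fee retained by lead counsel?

$26,808.00

Fee base is the gross recovery, $121,625; costs are reimbursed separately.
First $96,000 at 38% = $36,480.00
Remaining $25,625 at 32% = $8,200.00
Fee: $36,480.00 + $8,200.00 = $44,680.00
Referral share: 40% of $44,680.00 = $17,872.00; lead counsel retains $44,680.00 − $17,872.00 = $26,808.00.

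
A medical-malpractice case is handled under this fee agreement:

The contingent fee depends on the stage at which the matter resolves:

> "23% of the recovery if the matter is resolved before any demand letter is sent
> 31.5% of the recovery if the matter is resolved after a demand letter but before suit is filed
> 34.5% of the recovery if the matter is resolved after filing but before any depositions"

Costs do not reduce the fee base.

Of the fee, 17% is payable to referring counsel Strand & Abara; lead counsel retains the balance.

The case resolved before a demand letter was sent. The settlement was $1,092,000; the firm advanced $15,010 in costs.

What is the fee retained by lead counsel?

$208,462.80

Fee base is the gross recovery, $1,092,000; costs are reimbursed separately.
The matter resolved before a demand letter was sent, so the 23% rate applies.
$1,092,000 × 23% = $251,160.00
Referral share: 17% of $251,160.00 = $42,697.20; lead counsel retains $251,160.00 − $42,697.20 = $208,462.80.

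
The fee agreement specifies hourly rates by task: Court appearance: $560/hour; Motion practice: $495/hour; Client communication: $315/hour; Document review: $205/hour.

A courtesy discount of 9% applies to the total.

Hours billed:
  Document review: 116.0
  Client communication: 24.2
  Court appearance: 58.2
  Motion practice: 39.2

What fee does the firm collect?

Court appearance: 58.2 × $560 = $32,592.00
Motion practice: 39.2 × $495 = $19,404.00
Client communication: 24.2 × $315 = $7,623.00
Document review: 116.0 × $205 = $23,780.00
Subtotal: $83,399.00
Less 9% discount: −$7,505.91
Total: $83,399.00 − $7,505.91 = $75,893.09

$75,893.09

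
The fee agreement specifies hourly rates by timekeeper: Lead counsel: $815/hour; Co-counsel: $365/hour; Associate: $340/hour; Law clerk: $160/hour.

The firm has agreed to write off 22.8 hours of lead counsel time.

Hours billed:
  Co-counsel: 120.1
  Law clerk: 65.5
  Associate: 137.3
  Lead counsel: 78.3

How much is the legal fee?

Lead counsel: 78.3 × $815 = $63,814.50
Co-counsel: 120.1 × $365 = $43,836.50
Associate: 137.3 × $340 = $46,682.00
Law clerk: 65.5 × $160 = $10,480.00
Subtotal: $164,813.00
Write-off: 22.8 × $815 = $18,582.00
Total: $164,813.00 − $18,582.00 = $146,231.00

$146,231.00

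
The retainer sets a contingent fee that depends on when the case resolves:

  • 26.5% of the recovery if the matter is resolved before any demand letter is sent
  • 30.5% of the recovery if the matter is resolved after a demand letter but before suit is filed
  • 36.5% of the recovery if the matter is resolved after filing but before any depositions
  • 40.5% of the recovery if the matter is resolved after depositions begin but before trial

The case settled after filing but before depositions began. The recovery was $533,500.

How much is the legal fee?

The matter settled after filing but before depositions began, so the 36.5% rate applies.
$533,500 × 36.5% = $194,727.50

$194,727.50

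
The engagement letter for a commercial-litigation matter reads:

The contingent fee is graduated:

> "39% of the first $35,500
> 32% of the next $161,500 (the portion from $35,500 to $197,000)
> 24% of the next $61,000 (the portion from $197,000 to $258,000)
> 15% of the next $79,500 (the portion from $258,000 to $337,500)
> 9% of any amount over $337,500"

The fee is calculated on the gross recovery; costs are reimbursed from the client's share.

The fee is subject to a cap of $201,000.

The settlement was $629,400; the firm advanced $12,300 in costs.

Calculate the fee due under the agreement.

Fee base is the gross recovery, $629,400; costs are reimbursed separately.
First $35,500 at 39% = $13,845.00
Next $161,500 at 32% = $51,680.00
Next $61,000 at 24% = $14,640.00
Next $79,500 at 15% = $11,925.00
Remaining $291,900 at 9% = $26,271.00
Fee: $13,845.00 + $51,680.00 + $14,640.00 + $11,925.00 + $26,271.00 = $118,361.00
$118,361.00 is under the $201,000 cap.

$118,361.00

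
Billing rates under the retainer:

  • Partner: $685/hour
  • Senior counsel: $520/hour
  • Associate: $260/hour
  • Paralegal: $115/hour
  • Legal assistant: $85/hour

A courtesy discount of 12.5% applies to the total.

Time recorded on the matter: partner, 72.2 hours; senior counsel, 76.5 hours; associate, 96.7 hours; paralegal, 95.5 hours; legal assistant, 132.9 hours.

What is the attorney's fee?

$119,575.75

Partner: 72.2 × $685 = $49,457.00
Senior counsel: 76.5 × $520 = $39,780.00
Associate: 96.7 × $260 = $25,142.00
Paralegal: 95.5 × $115 = $10,982.50
Legal assistant: 132.9 × $85 = $11,296.50
Subtotal: $136,658.00
Less 12.5% discount: −$17,082.25
Total: $136,658.00 − $17,082.25 = $119,575.75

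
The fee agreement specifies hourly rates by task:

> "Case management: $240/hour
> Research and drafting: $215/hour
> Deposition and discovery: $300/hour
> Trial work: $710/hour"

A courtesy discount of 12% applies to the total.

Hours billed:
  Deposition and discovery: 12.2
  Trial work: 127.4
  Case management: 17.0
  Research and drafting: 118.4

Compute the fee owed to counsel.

$108,812.00

Case management: 17.0 × $240 = $4,080.00
Research and drafting: 118.4 × $215 = $25,456.00
Deposition and discovery: 12.2 × $300 = $3,660.00
Trial work: 127.4 × $710 = $90,454.00
Subtotal: $123,650.00
Less 12% discount: −$14,838.00
Total: $123,650.00 − $14,838.00 = $108,812.00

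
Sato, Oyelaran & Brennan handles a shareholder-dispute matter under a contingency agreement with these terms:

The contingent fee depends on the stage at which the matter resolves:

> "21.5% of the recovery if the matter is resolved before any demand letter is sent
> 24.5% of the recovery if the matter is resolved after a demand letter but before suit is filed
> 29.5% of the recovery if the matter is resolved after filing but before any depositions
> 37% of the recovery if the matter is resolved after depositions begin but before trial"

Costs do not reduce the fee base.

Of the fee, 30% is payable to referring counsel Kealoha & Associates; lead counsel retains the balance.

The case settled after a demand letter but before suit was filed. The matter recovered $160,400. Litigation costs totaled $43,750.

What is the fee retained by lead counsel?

Fee base is the gross recovery, $160,400; costs are reimbursed separately.
The matter settled after a demand letter but before suit was filed, so the 24.5% rate applies.
$160,400 × 24.5% = $39,298.00
Referral share: 30% of $39,298.00 = $11,789.40; lead counsel retains $39,298.00 − $11,789.40 = $27,508.60.

$27,508.60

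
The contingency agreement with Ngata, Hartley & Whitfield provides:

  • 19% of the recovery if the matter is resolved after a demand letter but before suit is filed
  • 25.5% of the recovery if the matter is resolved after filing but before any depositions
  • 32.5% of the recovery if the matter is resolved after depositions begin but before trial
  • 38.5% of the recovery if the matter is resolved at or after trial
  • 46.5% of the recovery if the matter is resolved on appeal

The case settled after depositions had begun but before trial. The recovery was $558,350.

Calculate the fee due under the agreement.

The matter settled after depositions had begun but before trial, so the 32.5% rate applies.
$558,350 × 32.5% = $181,463.75

$181,463.75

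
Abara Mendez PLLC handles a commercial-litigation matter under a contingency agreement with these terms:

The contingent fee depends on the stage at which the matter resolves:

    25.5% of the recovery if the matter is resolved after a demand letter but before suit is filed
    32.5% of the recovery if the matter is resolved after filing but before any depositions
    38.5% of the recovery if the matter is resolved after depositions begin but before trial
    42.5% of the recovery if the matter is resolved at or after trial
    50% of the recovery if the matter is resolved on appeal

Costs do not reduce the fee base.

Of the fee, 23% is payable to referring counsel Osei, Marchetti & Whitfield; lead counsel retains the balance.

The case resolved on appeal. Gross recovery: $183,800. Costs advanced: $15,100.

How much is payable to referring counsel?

Fee base is the gross recovery, $183,800; costs are reimbursed separately.
The matter resolved on appeal, so the 50% rate applies.
$183,800 × 50% = $91,900.00
Referral share: 23% of $91,900.00 = $21,137.00; lead counsel retains $91,900.00 − $21,137.00 = $70,763.00.

$21,137.00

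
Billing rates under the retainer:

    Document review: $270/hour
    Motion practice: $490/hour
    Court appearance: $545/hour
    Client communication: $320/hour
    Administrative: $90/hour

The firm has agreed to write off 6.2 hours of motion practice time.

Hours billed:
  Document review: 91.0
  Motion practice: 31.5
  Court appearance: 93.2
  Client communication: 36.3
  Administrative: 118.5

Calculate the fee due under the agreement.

Document review: 91.0 × $270 = $24,570.00
Motion practice: 31.5 × $490 = $15,435.00
Court appearance: 93.2 × $545 = $50,794.00
Client communication: 36.3 × $320 = $11,616.00
Administrative: 118.5 × $90 = $10,665.00
Subtotal: $113,080.00
Write-off: 6.2 × $490 = $3,038.00
Total: $113,080.00 − $3,038.00 = $110,042.00

$110,042.00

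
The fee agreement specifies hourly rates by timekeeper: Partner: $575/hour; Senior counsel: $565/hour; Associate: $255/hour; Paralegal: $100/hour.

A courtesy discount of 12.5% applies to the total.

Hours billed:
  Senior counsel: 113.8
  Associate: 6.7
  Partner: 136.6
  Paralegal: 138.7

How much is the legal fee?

$138,617.94

Partner: 136.6 × $575 = $78,545.00
Senior counsel: 113.8 × $565 = $64,297.00
Associate: 6.7 × $255 = $1,708.50
Paralegal: 138.7 × $100 = $13,870.00
Subtotal: $158,420.50
Less 12.5% discount: −$19,802.56
Total: $158,420.50 − $19,802.56 = $138,617.94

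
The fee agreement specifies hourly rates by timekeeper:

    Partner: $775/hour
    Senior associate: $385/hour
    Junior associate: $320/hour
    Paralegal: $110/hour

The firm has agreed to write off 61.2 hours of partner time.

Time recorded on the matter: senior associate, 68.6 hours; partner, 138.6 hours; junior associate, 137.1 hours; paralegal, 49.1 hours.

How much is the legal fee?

Partner: 138.6 × $775 = $107,415.00
Senior associate: 68.6 × $385 = $26,411.00
Junior associate: 137.1 × $320 = $43,872.00
Paralegal: 49.1 × $110 = $5,401.00
Subtotal: $183,099.00
Write-off: 61.2 × $775 = $47,430.00
Total: $183,099.00 − $47,430.00 = $135,669.00

$135,669.00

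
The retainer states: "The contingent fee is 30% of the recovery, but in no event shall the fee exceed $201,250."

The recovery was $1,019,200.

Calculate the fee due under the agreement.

30% of $1,019,200 = $305,760.00
That exceeds the $201,250 cap, so the fee is capped at $201,250.

$201,250.00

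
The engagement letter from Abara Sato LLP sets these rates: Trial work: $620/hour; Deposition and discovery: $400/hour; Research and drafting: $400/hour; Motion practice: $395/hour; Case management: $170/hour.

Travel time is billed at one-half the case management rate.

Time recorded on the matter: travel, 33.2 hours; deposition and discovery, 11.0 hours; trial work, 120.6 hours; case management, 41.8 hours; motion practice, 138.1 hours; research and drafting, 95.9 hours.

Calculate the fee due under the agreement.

$182,009.50

Trial work: 120.6 × $620 = $74,772.00
Deposition and discovery: 11.0 × $400 = $4,400.00
Research and drafting: 95.9 × $400 = $38,360.00
Motion practice: 138.1 × $395 = $54,549.50
Case management: 41.8 × $170 = $7,106.00
Subtotal: $74,772.00 + $4,400.00 + $38,360.00 + $54,549.50 + $7,106.00 = $179,187.50
Travel: 33.2 × ($170 ÷ 2) = 33.2 × $85.00 = $2,822.00
Total: $179,187.50 + $2,822.00 = $182,009.50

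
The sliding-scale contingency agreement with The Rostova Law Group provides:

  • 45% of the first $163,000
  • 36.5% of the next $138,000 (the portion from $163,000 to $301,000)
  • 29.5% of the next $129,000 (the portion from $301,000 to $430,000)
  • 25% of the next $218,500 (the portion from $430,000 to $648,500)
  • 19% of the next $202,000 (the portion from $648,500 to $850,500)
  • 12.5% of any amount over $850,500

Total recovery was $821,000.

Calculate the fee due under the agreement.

First $163,000 at 45% = $73,350.00
Next $138,000 at 36.5% = $50,370.00
Next $129,000 at 29.5% = $38,055.00
Next $218,500 at 25% = $54,625.00
Remaining $172,500 at 19% = $32,775.00
Fee: $73,350.00 + $50,370.00 + $38,055.00 + $54,625.00 + $32,775.00 = $249,175.00

$249,175.00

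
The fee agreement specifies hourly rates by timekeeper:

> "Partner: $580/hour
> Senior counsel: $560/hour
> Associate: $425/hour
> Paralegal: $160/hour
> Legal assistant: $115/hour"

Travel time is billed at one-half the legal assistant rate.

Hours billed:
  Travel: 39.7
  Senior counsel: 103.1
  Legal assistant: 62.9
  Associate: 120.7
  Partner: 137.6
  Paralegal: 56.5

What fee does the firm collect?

Partner: 137.6 × $580 = $79,808.00
Senior counsel: 103.1 × $560 = $57,736.00
Associate: 120.7 × $425 = $51,297.50
Paralegal: 56.5 × $160 = $9,040.00
Legal assistant: 62.9 × $115 = $7,233.50
Subtotal: $79,808.00 + $57,736.00 + $51,297.50 + $9,040.00 + $7,233.50 = $205,115.00
Travel: 39.7 × ($115 ÷ 2) = 39.7 × $57.50 = $2,282.75
Total: $205,115.00 + $2,282.75 = $207,397.75

$207,397.75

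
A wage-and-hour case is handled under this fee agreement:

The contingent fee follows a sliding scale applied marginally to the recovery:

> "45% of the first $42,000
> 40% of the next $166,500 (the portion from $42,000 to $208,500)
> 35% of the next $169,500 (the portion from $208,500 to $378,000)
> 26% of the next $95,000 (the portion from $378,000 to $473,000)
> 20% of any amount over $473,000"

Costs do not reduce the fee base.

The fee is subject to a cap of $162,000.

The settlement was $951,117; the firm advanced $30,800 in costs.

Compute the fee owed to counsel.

Fee base is the gross recovery, $951,117; costs are reimbursed separately.
First $42,000 at 45% = $18,900.00
Next $166,500 at 40% = $66,600.00
Next $169,500 at 35% = $59,325.00
Next $95,000 at 26% = $24,700.00
Remaining $478,117 at 20% = $95,623.40
Fee: $18,900.00 + $66,600.00 + $59,325.00 + $24,700.00 + $95,623.40 = $265,148.40
$265,148.40 exceeds the $162,000 cap, so the fee is capped at $162,000.00.

$162,000.00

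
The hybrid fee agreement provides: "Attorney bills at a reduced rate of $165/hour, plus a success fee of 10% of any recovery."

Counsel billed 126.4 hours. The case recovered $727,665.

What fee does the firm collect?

$93,622.50

Hourly: 126.4 × $165 = $20,856.00
Success fee: 10% of $727,665 = $72,766.50
Total: $20,856.00 + $72,766.50 = $93,622.50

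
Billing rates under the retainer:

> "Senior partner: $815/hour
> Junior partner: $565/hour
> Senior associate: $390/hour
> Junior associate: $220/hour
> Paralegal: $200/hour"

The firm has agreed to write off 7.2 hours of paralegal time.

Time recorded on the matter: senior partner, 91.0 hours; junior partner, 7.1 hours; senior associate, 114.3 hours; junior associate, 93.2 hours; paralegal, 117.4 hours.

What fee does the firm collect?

Senior partner: 91.0 × $815 = $74,165.00
Junior partner: 7.1 × $565 = $4,011.50
Senior associate: 114.3 × $390 = $44,577.00
Junior associate: 93.2 × $220 = $20,504.00
Paralegal: 117.4 × $200 = $23,480.00
Subtotal: $166,737.50
Write-off: 7.2 × $200 = $1,440.00
Total: $166,737.50 − $1,440.00 = $165,297.50

$165,297.50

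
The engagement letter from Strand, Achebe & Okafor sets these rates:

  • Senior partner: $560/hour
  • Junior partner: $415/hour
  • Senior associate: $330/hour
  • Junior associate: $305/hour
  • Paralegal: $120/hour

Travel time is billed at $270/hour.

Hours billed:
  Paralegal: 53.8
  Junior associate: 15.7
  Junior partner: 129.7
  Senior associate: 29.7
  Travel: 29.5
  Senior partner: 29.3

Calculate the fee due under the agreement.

Senior partner: 29.3 × $560 = $16,408.00
Junior partner: 129.7 × $415 = $53,825.50
Senior associate: 29.7 × $330 = $9,801.00
Junior associate: 15.7 × $305 = $4,788.50
Paralegal: 53.8 × $120 = $6,456.00
Subtotal: $16,408.00 + $53,825.50 + $9,801.00 + $4,788.50 + $6,456.00 = $91,279.00
Travel: 29.5 × $270 = $7,965.00
Total: $91,279.00 + $7,965.00 = $99,244.00

$99,244.00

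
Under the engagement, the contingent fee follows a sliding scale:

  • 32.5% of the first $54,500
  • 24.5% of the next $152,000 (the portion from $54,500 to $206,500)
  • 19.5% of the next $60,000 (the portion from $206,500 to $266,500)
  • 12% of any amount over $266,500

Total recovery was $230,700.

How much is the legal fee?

First $54,500 at 32.5% = $17,712.50
Next $152,000 at 24.5% = $37,240.00
Remaining $24,200 at 19.5% = $4,719.00
Fee: $17,712.50 + $37,240.00 + $4,719.00 = $59,671.50

$59,671.50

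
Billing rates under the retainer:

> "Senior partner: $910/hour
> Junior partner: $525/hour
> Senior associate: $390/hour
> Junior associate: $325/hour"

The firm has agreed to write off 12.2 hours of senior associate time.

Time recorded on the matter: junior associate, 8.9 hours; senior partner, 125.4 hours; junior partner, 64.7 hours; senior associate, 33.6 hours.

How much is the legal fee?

Senior partner: 125.4 × $910 = $114,114.00
Junior partner: 64.7 × $525 = $33,967.50
Senior associate: 33.6 × $390 = $13,104.00
Junior associate: 8.9 × $325 = $2,892.50
Subtotal: $164,078.00
Write-off: 12.2 × $390 = $4,758.00
Total: $164,078.00 − $4,758.00 = $159,320.00

$159,320.00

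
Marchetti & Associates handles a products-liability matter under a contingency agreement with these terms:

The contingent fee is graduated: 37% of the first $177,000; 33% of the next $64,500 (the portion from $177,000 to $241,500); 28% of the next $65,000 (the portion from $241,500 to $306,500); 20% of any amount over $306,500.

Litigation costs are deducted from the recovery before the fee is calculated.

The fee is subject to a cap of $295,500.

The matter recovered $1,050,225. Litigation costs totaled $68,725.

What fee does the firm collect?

$239,975.00

Fee base (net of costs): $1,050,225 − $68,725 = $981,500
First $177,000 at 37% = $65,490.00
Next $64,500 at 33% = $21,285.00
Next $65,000 at 28% = $18,200.00
Remaining $675,000 at 20% = $135,000.00
Fee: $65,490.00 + $21,285.00 + $18,200.00 + $135,000.00 = $239,975.00
$239,975.00 is under the $295,500 cap.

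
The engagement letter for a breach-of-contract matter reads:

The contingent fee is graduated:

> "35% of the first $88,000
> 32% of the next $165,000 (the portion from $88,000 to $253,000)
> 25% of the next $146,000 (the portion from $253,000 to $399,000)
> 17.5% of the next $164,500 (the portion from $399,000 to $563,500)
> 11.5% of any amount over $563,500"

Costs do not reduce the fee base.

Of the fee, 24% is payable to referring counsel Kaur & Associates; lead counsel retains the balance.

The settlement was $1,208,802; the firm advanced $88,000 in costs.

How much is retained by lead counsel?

$169,553.89

Fee base is the gross recovery, $1,208,802; costs are reimbursed separately.
First $88,000 at 35% = $30,800.00
Next $165,000 at 32% = $52,800.00
Next $146,000 at 25% = $36,500.00
Next $164,500 at 17.5% = $28,787.50
Remaining $645,302 at 11.5% = $74,209.73
Fee: $30,800.00 + $52,800.00 + $36,500.00 + $28,787.50 + $74,209.73 = $223,097.23
Referral share: 24% of $223,097.23 = $53,543.34; lead counsel retains $223,097.23 − $53,543.34 = $169,553.89.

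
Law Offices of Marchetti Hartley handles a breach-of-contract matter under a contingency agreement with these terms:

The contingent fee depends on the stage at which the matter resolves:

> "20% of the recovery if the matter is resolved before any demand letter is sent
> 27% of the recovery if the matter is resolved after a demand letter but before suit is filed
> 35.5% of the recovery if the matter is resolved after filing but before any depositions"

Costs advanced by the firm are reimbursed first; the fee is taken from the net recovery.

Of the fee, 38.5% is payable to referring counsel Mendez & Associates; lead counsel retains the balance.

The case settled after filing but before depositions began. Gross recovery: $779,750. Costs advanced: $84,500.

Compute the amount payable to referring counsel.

Fee base (net of costs): $779,750 − $84,500 = $695,250
The matter settled after filing but before depositions began, so the 35.5% rate applies.
$695,250 × 35.5% = $246,813.75
Referral share: 38.5% of $246,813.75 = $95,023.29; lead counsel retains $246,813.75 − $95,023.29 = $151,790.46.

$95,023.29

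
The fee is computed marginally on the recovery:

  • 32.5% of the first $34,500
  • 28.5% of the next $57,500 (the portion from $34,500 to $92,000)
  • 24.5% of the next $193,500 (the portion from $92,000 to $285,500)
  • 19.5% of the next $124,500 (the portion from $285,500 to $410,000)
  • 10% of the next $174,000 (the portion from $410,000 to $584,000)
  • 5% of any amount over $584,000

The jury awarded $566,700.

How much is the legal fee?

$114,955.00

First $34,500 at 32.5% = $11,212.50
Next $57,500 at 28.5% = $16,387.50
Next $193,500 at 24.5% = $47,407.50
Next $124,500 at 19.5% = $24,277.50
Remaining $156,700 at 10% = $15,670.00
Fee: $11,212.50 + $16,387.50 + $47,407.50 + $24,277.50 + $15,670.00 = $114,955.00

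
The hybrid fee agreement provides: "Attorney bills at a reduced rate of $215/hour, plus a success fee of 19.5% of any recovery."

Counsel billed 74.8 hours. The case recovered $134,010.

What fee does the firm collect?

Hourly: 74.8 × $215 = $16,082.00
Success fee: 19.5% of $134,010 = $26,131.95
Total: $16,082.00 + $26,131.95 = $42,213.95

$42,213.95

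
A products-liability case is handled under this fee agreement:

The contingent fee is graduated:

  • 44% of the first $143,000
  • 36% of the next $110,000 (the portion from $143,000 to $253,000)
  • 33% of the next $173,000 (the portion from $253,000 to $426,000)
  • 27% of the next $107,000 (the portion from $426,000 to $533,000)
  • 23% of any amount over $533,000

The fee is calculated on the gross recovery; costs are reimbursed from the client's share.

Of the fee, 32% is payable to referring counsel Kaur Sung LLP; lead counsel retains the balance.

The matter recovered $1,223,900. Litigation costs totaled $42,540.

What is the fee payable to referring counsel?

Fee base is the gross recovery, $1,223,900; costs are reimbursed separately.
First $143,000 at 44% = $62,920.00
Next $110,000 at 36% = $39,600.00
Next $173,000 at 33% = $57,090.00
Next $107,000 at 27% = $28,890.00
Remaining $690,900 at 23% = $158,907.00
Fee: $62,920.00 + $39,600.00 + $57,090.00 + $28,890.00 + $158,907.00 = $347,407.00
Referral share: 32% of $347,407.00 = $111,170.24; lead counsel retains $347,407.00 − $111,170.24 = $236,236.76.

$111,170.24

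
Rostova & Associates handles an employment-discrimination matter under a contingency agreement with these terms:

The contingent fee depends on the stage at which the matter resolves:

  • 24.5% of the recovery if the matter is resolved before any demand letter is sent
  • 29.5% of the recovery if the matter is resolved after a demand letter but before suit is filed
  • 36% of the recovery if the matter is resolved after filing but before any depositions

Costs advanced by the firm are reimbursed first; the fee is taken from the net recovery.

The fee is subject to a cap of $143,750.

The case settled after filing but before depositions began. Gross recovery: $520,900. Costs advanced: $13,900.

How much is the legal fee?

$143,750.00

Fee base (net of costs): $520,900 − $13,900 = $507,000
The matter settled after filing but before depositions began, so the 36% rate applies.
$507,000 × 36% = $182,520.00
$182,520.00 exceeds the $143,750 cap, so the fee is capped at $143,750.00.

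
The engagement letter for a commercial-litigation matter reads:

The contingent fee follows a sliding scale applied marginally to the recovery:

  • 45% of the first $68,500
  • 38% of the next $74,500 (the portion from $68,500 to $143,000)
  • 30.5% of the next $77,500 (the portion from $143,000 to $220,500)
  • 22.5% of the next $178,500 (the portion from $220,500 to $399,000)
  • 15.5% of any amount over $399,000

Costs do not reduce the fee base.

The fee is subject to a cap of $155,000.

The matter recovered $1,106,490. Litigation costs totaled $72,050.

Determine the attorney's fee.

$155,000.00

Fee base is the gross recovery, $1,106,490; costs are reimbursed separately.
First $68,500 at 45% = $30,825.00
Next $74,500 at 38% = $28,310.00
Next $77,500 at 30.5% = $23,637.50
Next $178,500 at 22.5% = $40,162.50
Remaining $707,490 at 15.5% = $109,660.95
Fee: $30,825.00 + $28,310.00 + $23,637.50 + $40,162.50 + $109,660.95 = $232,595.95
$232,595.95 exceeds the $155,000 cap, so the fee is capped at $155,000.00.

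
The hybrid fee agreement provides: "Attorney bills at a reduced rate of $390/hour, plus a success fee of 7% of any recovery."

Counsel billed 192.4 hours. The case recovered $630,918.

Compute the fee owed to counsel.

Hourly: 192.4 × $390 = $75,036.00
Success fee: 7% of $630,918 = $44,164.26
Total: $75,036.00 + $44,164.26 = $119,200.26

$119,200.26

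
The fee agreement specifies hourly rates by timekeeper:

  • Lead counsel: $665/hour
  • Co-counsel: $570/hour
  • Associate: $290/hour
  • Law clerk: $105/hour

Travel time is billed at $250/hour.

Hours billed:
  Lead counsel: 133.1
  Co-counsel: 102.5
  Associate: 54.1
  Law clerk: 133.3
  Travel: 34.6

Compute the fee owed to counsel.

$185,272.00

Lead counsel: 133.1 × $665 = $88,511.50
Co-counsel: 102.5 × $570 = $58,425.00
Associate: 54.1 × $290 = $15,689.00
Law clerk: 133.3 × $105 = $13,996.50
Subtotal: $88,511.50 + $58,425.00 + $15,689.00 + $13,996.50 = $176,622.00
Travel: 34.6 × $250 = $8,650.00
Total: $176,622.00 + $8,650.00 = $185,272.00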